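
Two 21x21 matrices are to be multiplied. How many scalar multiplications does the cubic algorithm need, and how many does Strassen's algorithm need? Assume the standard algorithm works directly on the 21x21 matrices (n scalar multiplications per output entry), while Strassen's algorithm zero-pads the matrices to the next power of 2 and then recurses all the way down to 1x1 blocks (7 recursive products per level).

Matrix multiplication for 21x21 matrices:

Strassen's algorithm requires power-of-2 dimensions. Pad 21x21 to 32x32 (next power of 2).

Standard algorithm: 21^3 = 9261 multiplications
Strassen's algorithm: 7^(log2(32)) = 7^5 = 16807 multiplications
Difference: 9261 - 16807 = -7546 (Strassen uses MORE here due to padding overhead — for small or just-over-power-of-2 n, padding can outweigh the per-level savings)

Standard: 9261 multiplications (21^3). Strassen: 16807 multiplications (7^5, after padding to 32x32). Strassen reduces 8 recursive multiplications to 7 at each level.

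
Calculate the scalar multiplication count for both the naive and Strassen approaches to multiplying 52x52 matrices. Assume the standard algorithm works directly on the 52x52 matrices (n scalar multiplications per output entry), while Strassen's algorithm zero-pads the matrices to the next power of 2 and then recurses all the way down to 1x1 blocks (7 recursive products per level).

Matrix multiplication for 52x52 matrices:

Strassen's algorithm requires power-of-2 dimensions. Pad 52x52 to 64x64 (next power of 2).

Standard algorithm: 52^3 = 140608 multiplications
Strassen's algorithm: 7^(log2(64)) = 7^6 = 117649 multiplications
Savings: 140608 - 117649 = 22959 multiplications

Standard: 140608 multiplications (52^3). Strassen: 117649 multiplications (7^6, after padding to 64x64). Strassen reduces 8 recursive multiplications to 7 at each level.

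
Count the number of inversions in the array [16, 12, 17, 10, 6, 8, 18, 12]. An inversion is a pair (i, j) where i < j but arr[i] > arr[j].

Finding inversions in [16, 12, 17, 10, 6, 8, 18, 12]:

(0, 1): arr[0]=16 > arr[1]=12
(0, 3): arr[0]=16 > arr[3]=10
(0, 4): arr[0]=16 > arr[4]=6
(0, 5): arr[0]=16 > arr[5]=8
(0, 7): arr[0]=16 > arr[7]=12
(1, 3): arr[1]=12 > arr[3]=10
(1, 4): arr[1]=12 > arr[4]=6
(1, 5): arr[1]=12 > arr[5]=8
(2, 3): arr[2]=17 > arr[3]=10
(2, 4): arr[2]=17 > arr[4]=6
(2, 5): arr[2]=17 > arr[5]=8
(2, 7): arr[2]=17 > arr[7]=12
(3, 4): arr[3]=10 > arr[4]=6
(3, 5): arr[3]=10 > arr[5]=8
(6, 7): arr[6]=18 > arr[7]=12

Total inversions: 15

The array has 15 inversion(s): (0,1), (0,3), (0,4), (0,5), (0,7), (1,3), (1,4), (1,5), (2,3), (2,4), (2,5), (2,7), (3,4), (3,5), (6,7). Each pair (i,j) satisfies i < j and arr[i] > arr[j].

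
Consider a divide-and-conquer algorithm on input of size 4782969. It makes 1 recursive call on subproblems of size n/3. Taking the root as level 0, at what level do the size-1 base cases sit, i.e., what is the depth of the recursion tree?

For divide and conquer with division factor 3:

Problem sizes at each level:
Level 0: 4782969
Level 1: 1594323
Level 2: 531441
Level 3: 177147
Level 4: 59049
Level 5: 19683
Level 6: 6561
Level 7: 2187
Level 8: 729
Level 9: 243
Level 10: 81
Level 11: 27
Level 12: 9
Level 13: 3
Level 14: 1

The root is level 0 and the size-1 base case is level 14 (the tree spans levels 0 through 14, i.e. 15 levels counting the root), so the depth is the number of divisions: log_3(4782969) = 14

The recursion tree depth is log_3(4782969) = 14. At each level, the problem size is divided by 3, so it takes 14 divisions to reduce to a base case of size 1. The algorithm makes 1 recursive call at each level.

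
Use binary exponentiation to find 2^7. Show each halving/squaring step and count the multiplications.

Computing 2^7 by squaring (build up from 2^1; each line after the first costs one multiplication):

2^1 = 2
2^2 = (2^1)^2 = 2^2 = 4
2^3 = 2 * 2^2 = 2 * 4 = 8
2^6 = (2^3)^2 = 8^2 = 64
2^7 = 2 * 2^6 = 2 * 64 = 128

Result: 128
Multiplications needed: 4 (4 lines after 2^1)

2^7 = 128. Using exponentiation by squaring, this requires 4 multiplications. The key idea: if the exponent is even, square the half-power; if odd, multiply by the base once.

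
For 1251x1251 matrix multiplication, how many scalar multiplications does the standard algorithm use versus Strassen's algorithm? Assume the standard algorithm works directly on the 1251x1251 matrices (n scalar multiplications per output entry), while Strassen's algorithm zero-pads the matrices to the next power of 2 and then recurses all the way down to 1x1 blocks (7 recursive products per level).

Matrix multiplication for 1251x1251 matrices:

Strassen's algorithm requires power-of-2 dimensions. Pad 1251x1251 to 2048x2048 (next power of 2).

Standard algorithm: 1251^3 = 1957816251 multiplications
Strassen's algorithm: 7^(log2(2048)) = 7^11 = 1977326743 multiplications
Difference: 1957816251 - 1977326743 = -19510492 (Strassen uses MORE here due to padding overhead — for small or just-over-power-of-2 n, padding can outweigh the per-level savings)

Standard: 1957816251 multiplications (1251^3). Strassen: 1977326743 multiplications (7^11, after padding to 2048x2048). Strassen reduces 8 recursive multiplications to 7 at each level.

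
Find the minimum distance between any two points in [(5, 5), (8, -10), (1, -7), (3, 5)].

Computing all pairwise distances among 4 points:

d((5, 5), (8, -10)) = 15.2971
d((5, 5), (1, -7)) = 12.6491
d((5, 5), (3, 5)) = 2.0 <-- minimum
d((8, -10), (1, -7)) = 7.6158
d((8, -10), (3, 5)) = 15.8114
d((1, -7), (3, 5)) = 12.1655

Closest pair: (5, 5) and (3, 5) with distance 2.0

The closest pair is (5, 5) and (3, 5) with Euclidean distance 2.0. For 4 points, brute-force pairwise comparison is shown above. For large n, the divide-and-conquer algorithm (sort by x, recurse on halves, check the dividing strip) achieves O(n log n).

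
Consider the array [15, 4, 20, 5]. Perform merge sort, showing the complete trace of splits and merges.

Merge sort trace:

Split: [15, 4, 20, 5] -> [15, 4] and [20, 5]
  Split: [15, 4] -> [15] and [4]
  Merge: [15] + [4] -> [4, 15]
  Split: [20, 5] -> [20] and [5]
  Merge: [20] + [5] -> [5, 20]
Merge: [4, 15] + [5, 20] -> [4, 5, 15, 20]

Final sorted array: [4, 5, 15, 20]

The merge sort proceeds by recursively splitting the array and merging sorted halves.
After all merges, the sorted array is [4, 5, 15, 20].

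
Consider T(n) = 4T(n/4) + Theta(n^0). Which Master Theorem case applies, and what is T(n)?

Master Theorem for T(n) = 4T(n/4) + O(n^0):

a = 4, b = 4, c = 0
log_b(a) = log_4(4) = 1.0000

Case 1: c = 0 < log_4(4) = 1.0000
T(n) = O(n^(log_4 4)) = O(n)

For T(n) = 4T(n/4) + O(n^0): log_4(4) = 1.0000. This is Case 1 of the Master Theorem (c < log_b(a), work dominated by leaves), giving O(n).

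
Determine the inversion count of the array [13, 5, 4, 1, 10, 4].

Finding inversions in [13, 5, 4, 1, 10, 4]:

(0, 1): arr[0]=13 > arr[1]=5
(0, 2): arr[0]=13 > arr[2]=4
(0, 3): arr[0]=13 > arr[3]=1
(0, 4): arr[0]=13 > arr[4]=10
(0, 5): arr[0]=13 > arr[5]=4
(1, 2): arr[1]=5 > arr[2]=4
(1, 3): arr[1]=5 > arr[3]=1
(1, 5): arr[1]=5 > arr[5]=4
(2, 3): arr[2]=4 > arr[3]=1
(4, 5): arr[4]=10 > arr[5]=4

Total inversions: 10

The array has 10 inversion(s): (0,1), (0,2), (0,3), (0,4), (0,5), (1,2), (1,3), (1,5), (2,3), (4,5). Each pair (i,j) satisfies i < j and arr[i] > arr[j].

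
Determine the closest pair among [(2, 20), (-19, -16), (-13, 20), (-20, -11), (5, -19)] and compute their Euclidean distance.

Computing all pairwise distances among 5 points:

d((2, 20), (-19, -16)) = 41.6773
d((2, 20), (-13, 20)) = 15.0
d((2, 20), (-20, -11)) = 38.0132
d((2, 20), (5, -19)) = 39.1152
d((-19, -16), (-13, 20)) = 36.4966
d((-19, -16), (-20, -11)) = 5.099 <-- minimum
d((-19, -16), (5, -19)) = 24.1868
d((-13, 20), (-20, -11)) = 31.7805
d((-13, 20), (5, -19)) = 42.9535
d((-20, -11), (5, -19)) = 26.2488

Closest pair: (-19, -16) and (-20, -11) with distance 5.099

The closest pair is (-19, -16) and (-20, -11) with Euclidean distance 5.099. For 5 points, brute-force pairwise comparison is shown above. For large n, the divide-and-conquer algorithm (sort by x, recurse on halves, check the dividing strip) achieves O(n log n).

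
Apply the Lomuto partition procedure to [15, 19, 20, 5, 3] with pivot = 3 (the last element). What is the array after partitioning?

Lomuto partition with pivot = 3:

Initial array: [15, 19, 20, 5, 3]

arr[0]=15 > 3: no swap
arr[1]=19 > 3: no swap
arr[2]=20 > 3: no swap
arr[3]=5 > 3: no swap

Place pivot at position 0: [3, 19, 20, 5, 15]
Pivot position: 0

After partitioning with pivot 3, the array becomes [3, 19, 20, 5, 15]. The pivot is placed at index 0. All elements to the left of the pivot are <= 3, and all elements to the right are > 3.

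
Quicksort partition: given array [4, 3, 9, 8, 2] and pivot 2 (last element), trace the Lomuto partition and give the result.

Lomuto partition with pivot = 2:

Initial array: [4, 3, 9, 8, 2]

arr[0]=4 > 2: no swap
arr[1]=3 > 2: no swap
arr[2]=9 > 2: no swap
arr[3]=8 > 2: no swap

Place pivot at position 0: [2, 3, 9, 8, 4]
Pivot position: 0

After partitioning with pivot 2, the array becomes [2, 3, 9, 8, 4]. The pivot is placed at index 0. All elements to the left of the pivot are <= 2, and all elements to the right are > 2.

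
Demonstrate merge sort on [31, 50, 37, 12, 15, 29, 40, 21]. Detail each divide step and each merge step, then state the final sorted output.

Merge sort trace:

Split: [31, 50, 37, 12, 15, 29, 40, 21] -> [31, 50, 37, 12] and [15, 29, 40, 21]
  Split: [31, 50, 37, 12] -> [31, 50] and [37, 12]
    Split: [31, 50] -> [31] and [50]
    Merge: [31] + [50] -> [31, 50]
    Split: [37, 12] -> [37] and [12]
    Merge: [37] + [12] -> [12, 37]
  Merge: [31, 50] + [12, 37] -> [12, 31, 37, 50]
  Split: [15, 29, 40, 21] -> [15, 29] and [40, 21]
    Split: [15, 29] -> [15] and [29]
    Merge: [15] + [29] -> [15, 29]
    Split: [40, 21] -> [40] and [21]
    Merge: [40] + [21] -> [21, 40]
  Merge: [15, 29] + [21, 40] -> [15, 21, 29, 40]
Merge: [12, 31, 37, 50] + [15, 21, 29, 40] -> [12, 15, 21, 29, 31, 37, 40, 50]

Final sorted array: [12, 15, 21, 29, 31, 37, 40, 50]

The merge sort proceeds by recursively splitting the array and merging sorted halves.
After all merges, the sorted array is [12, 15, 21, 29, 31, 37, 40, 50].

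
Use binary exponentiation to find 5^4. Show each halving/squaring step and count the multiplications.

Computing 5^4 by squaring (build up from 5^1; each line after the first costs one multiplication):

5^1 = 5
5^2 = (5^1)^2 = 5^2 = 25
5^4 = (5^2)^2 = 25^2 = 625

Result: 625
Multiplications needed: 2 (2 lines after 5^1)

5^4 = 625. Using exponentiation by squaring, this requires 2 multiplications. The key idea: if the exponent is even, square the half-power; if odd, multiply by the base once.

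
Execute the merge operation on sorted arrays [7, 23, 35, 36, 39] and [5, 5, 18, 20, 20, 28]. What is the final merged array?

Merging process:

Compare 7 vs 5: take 5 from right. Merged: [5]
Compare 7 vs 5: take 5 from right. Merged: [5, 5]
Compare 7 vs 18: take 7 from left. Merged: [5, 5, 7]
Compare 23 vs 18: take 18 from right. Merged: [5, 5, 7, 18]
Compare 23 vs 20: take 20 from right. Merged: [5, 5, 7, 18, 20]
Compare 23 vs 20: take 20 from right. Merged: [5, 5, 7, 18, 20, 20]
Compare 23 vs 28: take 23 from left. Merged: [5, 5, 7, 18, 20, 20, 23]
Compare 35 vs 28: take 28 from right. Merged: [5, 5, 7, 18, 20, 20, 23, 28]
Append remaining from left: [35, 36, 39]. Merged: [5, 5, 7, 18, 20, 20, 23, 28, 35, 36, 39]

Final merged array: [5, 5, 7, 18, 20, 20, 23, 28, 35, 36, 39]
Total comparisons: 8

The merged array is [5, 5, 7, 18, 20, 20, 23, 28, 35, 36, 39], requiring 8 comparisons. The merge step runs in O(n) time where n is the total number of elements.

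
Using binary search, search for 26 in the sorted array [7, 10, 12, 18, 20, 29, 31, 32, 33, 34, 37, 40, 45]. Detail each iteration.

Binary search for 26 in [7, 10, 12, 18, 20, 29, 31, 32, 33, 34, 37, 40, 45]:

lo=0, hi=12, mid=6, arr[mid]=31 -> 31 > 26, search left half
lo=0, hi=5, mid=2, arr[mid]=12 -> 12 < 26, search right half
lo=3, hi=5, mid=4, arr[mid]=20 -> 20 < 26, search right half
lo=5, hi=5, mid=5, arr[mid]=29 -> 29 > 26, search left half
lo=5 > hi=4, target 26 not found

Binary search determines that 26 is not in the array after 4 comparisons. The search space was exhausted without finding the target.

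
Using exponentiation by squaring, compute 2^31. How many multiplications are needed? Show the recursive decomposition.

Computing 2^31 by squaring (build up from 2^1; each line after the first costs one multiplication):

2^1 = 2
2^2 = (2^1)^2 = 2^2 = 4
2^3 = 2 * 2^2 = 2 * 4 = 8
2^6 = (2^3)^2 = 8^2 = 64
2^7 = 2 * 2^6 = 2 * 64 = 128
2^14 = (2^7)^2 = 128^2 = 16384
2^15 = 2 * 2^14 = 2 * 16384 = 32768
2^30 = (2^15)^2 = 32768^2 = 1073741824
2^31 = 2 * 2^30 = 2 * 1073741824 = 2147483648

Result: 2147483648
Multiplications needed: 8 (8 lines after 2^1)

2^31 = 2147483648. Using exponentiation by squaring, this requires 8 multiplications. The key idea: if the exponent is even, square the half-power; if odd, multiply by the base once.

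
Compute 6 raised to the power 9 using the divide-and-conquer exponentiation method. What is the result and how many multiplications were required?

Computing 6^9 by squaring (build up from 6^1; each line after the first costs one multiplication):

6^1 = 6
6^2 = (6^1)^2 = 6^2 = 36
6^4 = (6^2)^2 = 36^2 = 1296
6^8 = (6^4)^2 = 1296^2 = 1679616
6^9 = 6 * 6^8 = 6 * 1679616 = 10077696

Result: 10077696
Multiplications needed: 4 (4 lines after 6^1)

6^9 = 10077696. Using exponentiation by squaring, this requires 4 multiplications. The key idea: if the exponent is even, square the half-power; if odd, multiply by the base once.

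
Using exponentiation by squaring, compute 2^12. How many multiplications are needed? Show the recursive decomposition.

Computing 2^12 by squaring (build up from 2^1; each line after the first costs one multiplication):

2^1 = 2
2^2 = (2^1)^2 = 2^2 = 4
2^3 = 2 * 2^2 = 2 * 4 = 8
2^6 = (2^3)^2 = 8^2 = 64
2^12 = (2^6)^2 = 64^2 = 4096

Result: 4096
Multiplications needed: 4 (4 lines after 2^1)

2^12 = 4096. Using exponentiation by squaring, this requires 4 multiplications. The key idea: if the exponent is even, square the half-power; if odd, multiply by the base once.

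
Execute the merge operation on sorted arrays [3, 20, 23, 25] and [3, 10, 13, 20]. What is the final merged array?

Merging process:

Compare 3 vs 3: take 3 from left. Merged: [3]
Compare 20 vs 3: take 3 from right. Merged: [3, 3]
Compare 20 vs 10: take 10 from right. Merged: [3, 3, 10]
Compare 20 vs 13: take 13 from right. Merged: [3, 3, 10, 13]
Compare 20 vs 20: take 20 from left. Merged: [3, 3, 10, 13, 20]
Compare 23 vs 20: take 20 from right. Merged: [3, 3, 10, 13, 20, 20]
Append remaining from left: [23, 25]. Merged: [3, 3, 10, 13, 20, 20, 23, 25]

Final merged array: [3, 3, 10, 13, 20, 20, 23, 25]
Total comparisons: 6

The merged array is [3, 3, 10, 13, 20, 20, 23, 25], requiring 6 comparisons. The merge step runs in O(n) time where n is the total number of elements.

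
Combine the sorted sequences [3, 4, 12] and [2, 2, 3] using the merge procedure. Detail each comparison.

Merging process:

Compare 3 vs 2: take 2 from right. Merged: [2]
Compare 3 vs 2: take 2 from right. Merged: [2, 2]
Compare 3 vs 3: take 3 from left. Merged: [2, 2, 3]
Compare 4 vs 3: take 3 from right. Merged: [2, 2, 3, 3]
Append remaining from left: [4, 12]. Merged: [2, 2, 3, 3, 4, 12]

Final merged array: [2, 2, 3, 3, 4, 12]
Total comparisons: 4

The merged array is [2, 2, 3, 3, 4, 12], requiring 4 comparisons. The merge step runs in O(n) time where n is the total number of elements.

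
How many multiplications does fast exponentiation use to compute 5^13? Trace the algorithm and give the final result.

Computing 5^13 by squaring (build up from 5^1; each line after the first costs one multiplication):

5^1 = 5
5^2 = (5^1)^2 = 5^2 = 25
5^3 = 5 * 5^2 = 5 * 25 = 125
5^6 = (5^3)^2 = 125^2 = 15625
5^12 = (5^6)^2 = 15625^2 = 244140625
5^13 = 5 * 5^12 = 5 * 244140625 = 1220703125

Result: 1220703125
Multiplications needed: 5 (5 lines after 5^1)

5^13 = 1220703125. Using exponentiation by squaring, this requires 5 multiplications. The key idea: if the exponent is even, square the half-power; if odd, multiply by the base once.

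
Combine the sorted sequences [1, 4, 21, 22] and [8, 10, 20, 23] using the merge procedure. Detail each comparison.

Merging process:

Compare 1 vs 8: take 1 from left. Merged: [1]
Compare 4 vs 8: take 4 from left. Merged: [1, 4]
Compare 21 vs 8: take 8 from right. Merged: [1, 4, 8]
Compare 21 vs 10: take 10 from right. Merged: [1, 4, 8, 10]
Compare 21 vs 20: take 20 from right. Merged: [1, 4, 8, 10, 20]
Compare 21 vs 23: take 21 from left. Merged: [1, 4, 8, 10, 20, 21]
Compare 22 vs 23: take 22 from left. Merged: [1, 4, 8, 10, 20, 21, 22]
Append remaining from right: [23]. Merged: [1, 4, 8, 10, 20, 21, 22, 23]

Final merged array: [1, 4, 8, 10, 20, 21, 22, 23]
Total comparisons: 7

The merged array is [1, 4, 8, 10, 20, 21, 22, 23], requiring 7 comparisons. The merge step runs in O(n) time where n is the total number of elements.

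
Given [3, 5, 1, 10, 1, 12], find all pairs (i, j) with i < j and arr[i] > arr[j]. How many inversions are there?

Finding inversions in [3, 5, 1, 10, 1, 12]:

(0, 2): arr[0]=3 > arr[2]=1
(0, 4): arr[0]=3 > arr[4]=1
(1, 2): arr[1]=5 > arr[2]=1
(1, 4): arr[1]=5 > arr[4]=1
(3, 4): arr[3]=10 > arr[4]=1

Total inversions: 5

The array has 5 inversion(s): (0,2), (0,4), (1,2), (1,4), (3,4). Each pair (i,j) satisfies i < j and arr[i] > arr[j].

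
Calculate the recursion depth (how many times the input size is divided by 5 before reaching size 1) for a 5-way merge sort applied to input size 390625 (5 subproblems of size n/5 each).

For divide and conquer with division factor 5:

Problem sizes at each level:
Level 0: 390625
Level 1: 78125
Level 2: 15625
Level 3: 3125
Level 4: 625
Level 5: 125
Level 6: 25
Level 7: 5
Level 8: 1

The root is level 0 and the size-1 base case is level 8 (the tree spans levels 0 through 8, i.e. 9 levels counting the root), so the depth is the number of divisions: log_5(390625) = 8

The recursion tree depth is log_5(390625) = 8. At each level, the problem size is divided by 5, so it takes 8 divisions to reduce to a base case of size 1. The algorithm makes 5 recursive calls at each level.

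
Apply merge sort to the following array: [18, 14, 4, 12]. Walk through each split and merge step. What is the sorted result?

Merge sort trace:

Split: [18, 14, 4, 12] -> [18, 14] and [4, 12]
  Split: [18, 14] -> [18] and [14]
  Merge: [18] + [14] -> [14, 18]
  Split: [4, 12] -> [4] and [12]
  Merge: [4] + [12] -> [4, 12]
Merge: [14, 18] + [4, 12] -> [4, 12, 14, 18]

Final sorted array: [4, 12, 14, 18]

The merge sort proceeds by recursively splitting the array and merging sorted halves.
After all merges, the sorted array is [4, 12, 14, 18].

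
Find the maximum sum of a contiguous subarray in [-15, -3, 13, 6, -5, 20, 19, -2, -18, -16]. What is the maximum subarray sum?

Using Kadane's algorithm on [-15, -3, 13, 6, -5, 20, 19, -2, -18, -16]:

Scanning through the array:
Position 1 (value -3): max_ending_here = -3, max_so_far = -3
Position 2 (value 13): max_ending_here = 13, max_so_far = 13
Position 3 (value 6): max_ending_here = 19, max_so_far = 19
Position 4 (value -5): max_ending_here = 14, max_so_far = 19
Position 5 (value 20): max_ending_here = 34, max_so_far = 34
Position 6 (value 19): max_ending_here = 53, max_so_far = 53
Position 7 (value -2): max_ending_here = 51, max_so_far = 53
Position 8 (value -18): max_ending_here = 33, max_so_far = 53
Position 9 (value -16): max_ending_here = 17, max_so_far = 53

Maximum subarray: [13, 6, -5, 20, 19]
Maximum sum: 53

The maximum subarray is [13, 6, -5, 20, 19] with sum 53. This subarray runs from index 2 to index 6.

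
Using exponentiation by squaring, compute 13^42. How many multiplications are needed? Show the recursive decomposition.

Computing 13^42 by squaring (build up from 13^1; each line after the first costs one multiplication):

13^1 = 13
13^2 = (13^1)^2 = 13^2 = 169
13^4 = (13^2)^2 = 169^2 = 28561
13^5 = 13 * 13^4 = 13 * 28561 = 371293
13^10 = (13^5)^2 = 371293^2 = 137858491849
13^20 = (13^10)^2 = 137858491849^2 = 19004963774880799438801
13^21 = 13 * 13^20 = 13 * 19004963774880799438801 = 247064529073450392704413
13^42 = (13^21)^2 = 247064529073450392704413^2 = 61040881526285814362156628321386486455989674569

Result: 61040881526285814362156628321386486455989674569
Multiplications needed: 7 (7 lines after 13^1)

13^42 = 61040881526285814362156628321386486455989674569. Using exponentiation by squaring, this requires 7 multiplications. The key idea: if the exponent is even, square the half-power; if odd, multiply by the base once.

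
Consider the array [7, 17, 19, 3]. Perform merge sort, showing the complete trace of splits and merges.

Merge sort trace:

Split: [7, 17, 19, 3] -> [7, 17] and [19, 3]
  Split: [7, 17] -> [7] and [17]
  Merge: [7] + [17] -> [7, 17]
  Split: [19, 3] -> [19] and [3]
  Merge: [19] + [3] -> [3, 19]
Merge: [7, 17] + [3, 19] -> [3, 7, 17, 19]

Final sorted array: [3, 7, 17, 19]

The merge sort proceeds by recursively splitting the array and merging sorted halves.
After all merges, the sorted array is [3, 7, 17, 19].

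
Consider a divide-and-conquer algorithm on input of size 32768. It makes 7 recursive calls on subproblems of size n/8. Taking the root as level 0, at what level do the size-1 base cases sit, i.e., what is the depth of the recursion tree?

For divide and conquer with division factor 8:

Problem sizes at each level:
Level 0: 32768
Level 1: 4096
Level 2: 512
Level 3: 64
Level 4: 8
Level 5: 1

The root is level 0 and the size-1 base case is level 5 (the tree spans levels 0 through 5, i.e. 6 levels counting the root), so the depth is the number of divisions: log_8(32768) = 5

The recursion tree depth is log_8(32768) = 5. At each level, the problem size is divided by 8, so it takes 5 divisions to reduce to a base case of size 1. The algorithm makes 7 recursive calls at each level.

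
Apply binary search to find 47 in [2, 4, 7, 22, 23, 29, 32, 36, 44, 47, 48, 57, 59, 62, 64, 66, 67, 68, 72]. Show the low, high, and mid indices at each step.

Binary search for 47 in [2, 4, 7, 22, 23, 29, 32, 36, 44, 47, 48, 57, 59, 62, 64, 66, 67, 68, 72]:

lo=0, hi=18, mid=9, arr[mid]=47 -> Found target at index 9!

Binary search finds 47 at index 9 after 1 comparisons. The search repeatedly halves the search space by comparing with the middle element.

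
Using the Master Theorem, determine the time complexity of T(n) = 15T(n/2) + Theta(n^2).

Master Theorem for T(n) = 15T(n/2) + O(n^2):

a = 15, b = 2, c = 2
log_b(a) = log_2(15) = 3.9069

Case 1: c = 2 < log_2(15) = 3.9069
T(n) = O(n^(log_2 15))

For T(n) = 15T(n/2) + O(n^2): log_2(15) = 3.9069. This is Case 1 of the Master Theorem (c < log_b(a), work dominated by leaves), giving O(n^(log_2 15)).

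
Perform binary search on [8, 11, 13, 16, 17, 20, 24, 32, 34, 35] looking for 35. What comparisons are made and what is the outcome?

Binary search for 35 in [8, 11, 13, 16, 17, 20, 24, 32, 34, 35]:

lo=0, hi=9, mid=4, arr[mid]=17 -> 17 < 35, search right half
lo=5, hi=9, mid=7, arr[mid]=32 -> 32 < 35, search right half
lo=8, hi=9, mid=8, arr[mid]=34 -> 34 < 35, search right half
lo=9, hi=9, mid=9, arr[mid]=35 -> Found target at index 9!

Binary search finds 35 at index 9 after 4 comparisons. The search repeatedly halves the search space by comparing with the middle element.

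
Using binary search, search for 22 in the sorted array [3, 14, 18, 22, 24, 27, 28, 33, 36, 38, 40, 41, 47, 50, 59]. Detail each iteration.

Binary search for 22 in [3, 14, 18, 22, 24, 27, 28, 33, 36, 38, 40, 41, 47, 50, 59]:

lo=0, hi=14, mid=7, arr[mid]=33 -> 33 > 22, search left half
lo=0, hi=6, mid=3, arr[mid]=22 -> Found target at index 3!

Binary search finds 22 at index 3 after 2 comparisons. The search repeatedly halves the search space by comparing with the middle element.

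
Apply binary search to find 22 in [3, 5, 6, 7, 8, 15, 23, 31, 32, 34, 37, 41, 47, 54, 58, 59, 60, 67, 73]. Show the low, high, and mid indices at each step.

Binary search for 22 in [3, 5, 6, 7, 8, 15, 23, 31, 32, 34, 37, 41, 47, 54, 58, 59, 60, 67, 73]:

lo=0, hi=18, mid=9, arr[mid]=34 -> 34 > 22, search left half
lo=0, hi=8, mid=4, arr[mid]=8 -> 8 < 22, search right half
lo=5, hi=8, mid=6, arr[mid]=23 -> 23 > 22, search left half
lo=5, hi=5, mid=5, arr[mid]=15 -> 15 < 22, search right half
lo=6 > hi=5, target 22 not found

Binary search determines that 22 is not in the array after 4 comparisons. The search space was exhausted without finding the target.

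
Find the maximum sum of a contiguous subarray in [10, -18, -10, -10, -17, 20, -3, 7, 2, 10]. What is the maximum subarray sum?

Using Kadane's algorithm on [10, -18, -10, -10, -17, 20, -3, 7, 2, 10]:

Scanning through the array:
Position 1 (value -18): max_ending_here = -8, max_so_far = 10
Position 2 (value -10): max_ending_here = -10, max_so_far = 10
Position 3 (value -10): max_ending_here = -10, max_so_far = 10
Position 4 (value -17): max_ending_here = -17, max_so_far = 10
Position 5 (value 20): max_ending_here = 20, max_so_far = 20
Position 6 (value -3): max_ending_here = 17, max_so_far = 20
Position 7 (value 7): max_ending_here = 24, max_so_far = 24
Position 8 (value 2): max_ending_here = 26, max_so_far = 26
Position 9 (value 10): max_ending_here = 36, max_so_far = 36

Maximum subarray: [20, -3, 7, 2, 10]
Maximum sum: 36

The maximum subarray is [20, -3, 7, 2, 10] with sum 36. This subarray runs from index 5 to index 9.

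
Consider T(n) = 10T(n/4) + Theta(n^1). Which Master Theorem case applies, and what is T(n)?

Master Theorem for T(n) = 10T(n/4) + O(n^1):

a = 10, b = 4, c = 1
log_b(a) = log_4(10) = 1.6610

Case 1: c = 1 < log_4(10) = 1.6610
T(n) = O(n^(log_4 10))

For T(n) = 10T(n/4) + O(n^1): log_4(10) = 1.6610. This is Case 1 of the Master Theorem (c < log_b(a), work dominated by leaves), giving O(n^(log_4 10)).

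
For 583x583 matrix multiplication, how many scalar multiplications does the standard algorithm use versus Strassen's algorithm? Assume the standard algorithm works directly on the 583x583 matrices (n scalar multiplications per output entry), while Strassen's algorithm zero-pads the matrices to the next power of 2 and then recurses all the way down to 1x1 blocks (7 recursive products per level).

Matrix multiplication for 583x583 matrices:

Strassen's algorithm requires power-of-2 dimensions. Pad 583x583 to 1024x1024 (next power of 2).

Standard algorithm: 583^3 = 198155287 multiplications
Strassen's algorithm: 7^(log2(1024)) = 7^10 = 282475249 multiplications
Difference: 198155287 - 282475249 = -84319962 (Strassen uses MORE here due to padding overhead — for small or just-over-power-of-2 n, padding can outweigh the per-level savings)

Standard: 198155287 multiplications (583^3). Strassen: 282475249 multiplications (7^10, after padding to 1024x1024). Strassen reduces 8 recursive multiplications to 7 at each level.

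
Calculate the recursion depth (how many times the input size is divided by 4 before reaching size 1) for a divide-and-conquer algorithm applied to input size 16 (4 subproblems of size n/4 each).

For divide and conquer with division factor 4:

Problem sizes at each level:
Level 0: 16
Level 1: 4
Level 2: 1

The root is level 0 and the size-1 base case is level 2 (the tree spans levels 0 through 2, i.e. 3 levels counting the root), so the depth is the number of divisions: log_4(16) = 2

The recursion tree depth is log_4(16) = 2. At each level, the problem size is divided by 4, so it takes 2 divisions to reduce to a base case of size 1. The algorithm makes 4 recursive calls at each level.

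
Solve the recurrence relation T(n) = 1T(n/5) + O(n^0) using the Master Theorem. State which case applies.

Master Theorem for T(n) = 1T(n/5) + O(n^0):

a = 1, b = 5, c = 0
log_b(a) = log_5(1) = 0.0000

Case 2: c = 0 = log_5(1) = 0.0000
T(n) = O(n^0 log n) = O(log n)

For T(n) = 1T(n/5) + O(n^0): log_5(1) = 0.0000. This is Case 2 of the Master Theorem (c = log_b(a), equal work at all levels), giving O(log n).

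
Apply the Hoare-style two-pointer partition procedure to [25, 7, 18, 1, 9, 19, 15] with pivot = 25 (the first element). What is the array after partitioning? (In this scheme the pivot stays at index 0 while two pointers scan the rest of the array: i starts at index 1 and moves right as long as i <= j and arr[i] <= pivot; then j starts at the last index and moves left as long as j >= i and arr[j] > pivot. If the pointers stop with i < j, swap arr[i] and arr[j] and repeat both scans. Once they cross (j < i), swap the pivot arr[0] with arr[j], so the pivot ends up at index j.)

Hoare-style two-pointer partition with pivot = 25:

Initial array: [25, 7, 18, 1, 9, 19, 15]

Pointers start at i = 1, j = 6.
i ends at 7, j ends at 6: the pointers have crossed (j < i), so scanning stops.

Swap pivot arr[0] with arr[6] to place pivot at position 6: [15, 7, 18, 1, 9, 19, 25]
Pivot position: 6

After partitioning with pivot 25, the array becomes [15, 7, 18, 1, 9, 19, 25]. The pivot is placed at index 6. All elements to the left of the pivot are <= 25, and all elements to the right are > 25.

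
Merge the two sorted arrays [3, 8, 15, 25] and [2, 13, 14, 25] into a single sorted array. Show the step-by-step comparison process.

Merging process:

Compare 3 vs 2: take 2 from right. Merged: [2]
Compare 3 vs 13: take 3 from left. Merged: [2, 3]
Compare 8 vs 13: take 8 from left. Merged: [2, 3, 8]
Compare 15 vs 13: take 13 from right. Merged: [2, 3, 8, 13]
Compare 15 vs 14: take 14 from right. Merged: [2, 3, 8, 13, 14]
Compare 15 vs 25: take 15 from left. Merged: [2, 3, 8, 13, 14, 15]
Compare 25 vs 25: take 25 from left. Merged: [2, 3, 8, 13, 14, 15, 25]
Append remaining from right: [25]. Merged: [2, 3, 8, 13, 14, 15, 25, 25]

Final merged array: [2, 3, 8, 13, 14, 15, 25, 25]
Total comparisons: 7

The merged array is [2, 3, 8, 13, 14, 15, 25, 25], requiring 7 comparisons. The merge step runs in O(n) time where n is the total number of elements.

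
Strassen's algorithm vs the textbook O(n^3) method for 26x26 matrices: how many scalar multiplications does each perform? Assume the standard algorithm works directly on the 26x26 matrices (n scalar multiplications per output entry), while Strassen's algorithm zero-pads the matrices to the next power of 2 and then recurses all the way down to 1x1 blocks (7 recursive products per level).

Matrix multiplication for 26x26 matrices:

Strassen's algorithm requires power-of-2 dimensions. Pad 26x26 to 32x32 (next power of 2).

Standard algorithm: 26^3 = 17576 multiplications
Strassen's algorithm: 7^(log2(32)) = 7^5 = 16807 multiplications
Savings: 17576 - 16807 = 769 multiplications

Standard: 17576 multiplications (26^3). Strassen: 16807 multiplications (7^5, after padding to 32x32). Strassen reduces 8 recursive multiplications to 7 at each level.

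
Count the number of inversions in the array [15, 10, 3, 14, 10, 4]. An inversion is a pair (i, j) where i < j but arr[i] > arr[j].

Finding inversions in [15, 10, 3, 14, 10, 4]:

(0, 1): arr[0]=15 > arr[1]=10
(0, 2): arr[0]=15 > arr[2]=3
(0, 3): arr[0]=15 > arr[3]=14
(0, 4): arr[0]=15 > arr[4]=10
(0, 5): arr[0]=15 > arr[5]=4
(1, 2): arr[1]=10 > arr[2]=3
(1, 5): arr[1]=10 > arr[5]=4
(3, 4): arr[3]=14 > arr[4]=10
(3, 5): arr[3]=14 > arr[5]=4
(4, 5): arr[4]=10 > arr[5]=4

Total inversions: 10

The array has 10 inversion(s): (0,1), (0,2), (0,3), (0,4), (0,5), (1,2), (1,5), (3,4), (3,5), (4,5). Each pair (i,j) satisfies i < j and arr[i] > arr[j].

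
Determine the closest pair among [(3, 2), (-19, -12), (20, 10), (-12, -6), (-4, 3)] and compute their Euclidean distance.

Computing all pairwise distances among 5 points:

d((3, 2), (-19, -12)) = 26.0768
d((3, 2), (20, 10)) = 18.7883
d((3, 2), (-12, -6)) = 17.0
d((3, 2), (-4, 3)) = 7.0711 <-- minimum
d((-19, -12), (20, 10)) = 44.7772
d((-19, -12), (-12, -6)) = 9.2195
d((-19, -12), (-4, 3)) = 21.2132
d((20, 10), (-12, -6)) = 35.7771
d((20, 10), (-4, 3)) = 25.0
d((-12, -6), (-4, 3)) = 12.0416

Closest pair: (3, 2) and (-4, 3) with distance 7.0711

The closest pair is (3, 2) and (-4, 3) with Euclidean distance 7.0711. For 5 points, brute-force pairwise comparison is shown above. For large n, the divide-and-conquer algorithm (sort by x, recurse on halves, check the dividing strip) achieves O(n log n).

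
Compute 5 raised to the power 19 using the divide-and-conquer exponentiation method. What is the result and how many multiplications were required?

Computing 5^19 by squaring (build up from 5^1; each line after the first costs one multiplication):

5^1 = 5
5^2 = (5^1)^2 = 5^2 = 25
5^4 = (5^2)^2 = 25^2 = 625
5^8 = (5^4)^2 = 625^2 = 390625
5^9 = 5 * 5^8 = 5 * 390625 = 1953125
5^18 = (5^9)^2 = 1953125^2 = 3814697265625
5^19 = 5 * 5^18 = 5 * 3814697265625 = 19073486328125

Result: 19073486328125
Multiplications needed: 6 (6 lines after 5^1)

5^19 = 19073486328125. Using exponentiation by squaring, this requires 6 multiplications. The key idea: if the exponent is even, square the half-power; if odd, multiply by the base once.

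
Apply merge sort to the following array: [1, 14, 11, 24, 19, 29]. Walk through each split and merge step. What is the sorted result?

Merge sort trace:

Split: [1, 14, 11, 24, 19, 29] -> [1, 14, 11] and [24, 19, 29]
  Split: [1, 14, 11] -> [1] and [14, 11]
    Split: [14, 11] -> [14] and [11]
    Merge: [14] + [11] -> [11, 14]
  Merge: [1] + [11, 14] -> [1, 11, 14]
  Split: [24, 19, 29] -> [24] and [19, 29]
    Split: [19, 29] -> [19] and [29]
    Merge: [19] + [29] -> [19, 29]
  Merge: [24] + [19, 29] -> [19, 24, 29]
Merge: [1, 11, 14] + [19, 24, 29] -> [1, 11, 14, 19, 24, 29]

Final sorted array: [1, 11, 14, 19, 24, 29]

The merge sort proceeds by recursively splitting the array and merging sorted halves.
After all merges, the sorted array is [1, 11, 14, 19, 24, 29].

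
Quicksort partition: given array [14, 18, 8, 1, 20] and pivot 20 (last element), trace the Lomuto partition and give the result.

Lomuto partition with pivot = 20:

Initial array: [14, 18, 8, 1, 20]

arr[0]=14 <= 20: swap with position 0, array becomes [14, 18, 8, 1, 20]
arr[1]=18 <= 20: swap with position 1, array becomes [14, 18, 8, 1, 20]
arr[2]=8 <= 20: swap with position 2, array becomes [14, 18, 8, 1, 20]
arr[3]=1 <= 20: swap with position 3, array becomes [14, 18, 8, 1, 20]

Place pivot at position 4: [14, 18, 8, 1, 20]
Pivot position: 4

After partitioning with pivot 20, the array becomes [14, 18, 8, 1, 20]. The pivot is placed at index 4. All elements to the left of the pivot are <= 20, and all elements to the right are > 20.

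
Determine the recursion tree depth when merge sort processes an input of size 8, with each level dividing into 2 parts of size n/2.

For divide and conquer with division factor 2:

Problem sizes at each level:
Level 0: 8
Level 1: 4
Level 2: 2
Level 3: 1

The root is level 0 and the size-1 base case is level 3 (the tree spans levels 0 through 3, i.e. 4 levels counting the root), so the depth is the number of divisions: log_2(8) = 3

The recursion tree depth is log_2(8) = 3. At each level, the problem size is divided by 2, so it takes 3 divisions to reduce to a base case of size 1. The algorithm makes 2 recursive calls at each level.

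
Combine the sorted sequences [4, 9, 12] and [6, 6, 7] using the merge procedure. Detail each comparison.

Merging process:

Compare 4 vs 6: take 4 from left. Merged: [4]
Compare 9 vs 6: take 6 from right. Merged: [4, 6]
Compare 9 vs 6: take 6 from right. Merged: [4, 6, 6]
Compare 9 vs 7: take 7 from right. Merged: [4, 6, 6, 7]
Append remaining from left: [9, 12]. Merged: [4, 6, 6, 7, 9, 12]

Final merged array: [4, 6, 6, 7, 9, 12]
Total comparisons: 4

The merged array is [4, 6, 6, 7, 9, 12], requiring 4 comparisons. The merge step runs in O(n) time where n is the total number of elements.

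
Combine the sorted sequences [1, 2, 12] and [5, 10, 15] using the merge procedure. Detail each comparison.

Merging process:

Compare 1 vs 5: take 1 from left. Merged: [1]
Compare 2 vs 5: take 2 from left. Merged: [1, 2]
Compare 12 vs 5: take 5 from right. Merged: [1, 2, 5]
Compare 12 vs 10: take 10 from right. Merged: [1, 2, 5, 10]
Compare 12 vs 15: take 12 from left. Merged: [1, 2, 5, 10, 12]
Append remaining from right: [15]. Merged: [1, 2, 5, 10, 12, 15]

Final merged array: [1, 2, 5, 10, 12, 15]
Total comparisons: 5

The merged array is [1, 2, 5, 10, 12, 15], requiring 5 comparisons. The merge step runs in O(n) time where n is the total number of elements.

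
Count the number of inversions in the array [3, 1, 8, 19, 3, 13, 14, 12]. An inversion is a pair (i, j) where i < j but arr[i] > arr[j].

Finding inversions in [3, 1, 8, 19, 3, 13, 14, 12]:

(0, 1): arr[0]=3 > arr[1]=1
(2, 4): arr[2]=8 > arr[4]=3
(3, 4): arr[3]=19 > arr[4]=3
(3, 5): arr[3]=19 > arr[5]=13
(3, 6): arr[3]=19 > arr[6]=14
(3, 7): arr[3]=19 > arr[7]=12
(5, 7): arr[5]=13 > arr[7]=12
(6, 7): arr[6]=14 > arr[7]=12

Total inversions: 8

The array has 8 inversion(s): (0,1), (2,4), (3,4), (3,5), (3,6), (3,7), (5,7), (6,7). Each pair (i,j) satisfies i < j and arr[i] > arr[j].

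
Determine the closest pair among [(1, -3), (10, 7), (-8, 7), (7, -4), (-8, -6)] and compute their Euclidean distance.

Computing all pairwise distances among 5 points:

d((1, -3), (10, 7)) = 13.4536
d((1, -3), (-8, 7)) = 13.4536
d((1, -3), (7, -4)) = 6.0828 <-- minimum
d((1, -3), (-8, -6)) = 9.4868
d((10, 7), (-8, 7)) = 18.0
d((10, 7), (7, -4)) = 11.4018
d((10, 7), (-8, -6)) = 22.2036
d((-8, 7), (7, -4)) = 18.6011
d((-8, 7), (-8, -6)) = 13.0
d((7, -4), (-8, -6)) = 15.1327

Closest pair: (1, -3) and (7, -4) with distance 6.0828

The closest pair is (1, -3) and (7, -4) with Euclidean distance 6.0828. For 5 points, brute-force pairwise comparison is shown above. For large n, the divide-and-conquer algorithm (sort by x, recurse on halves, check the dividing strip) achieves O(n log n).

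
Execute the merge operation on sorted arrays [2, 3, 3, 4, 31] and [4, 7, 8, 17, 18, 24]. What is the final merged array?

Merging process:

Compare 2 vs 4: take 2 from left. Merged: [2]
Compare 3 vs 4: take 3 from left. Merged: [2, 3]
Compare 3 vs 4: take 3 from left. Merged: [2, 3, 3]
Compare 4 vs 4: take 4 from left. Merged: [2, 3, 3, 4]
Compare 31 vs 4: take 4 from right. Merged: [2, 3, 3, 4, 4]
Compare 31 vs 7: take 7 from right. Merged: [2, 3, 3, 4, 4, 7]
Compare 31 vs 8: take 8 from right. Merged: [2, 3, 3, 4, 4, 7, 8]
Compare 31 vs 17: take 17 from right. Merged: [2, 3, 3, 4, 4, 7, 8, 17]
Compare 31 vs 18: take 18 from right. Merged: [2, 3, 3, 4, 4, 7, 8, 17, 18]
Compare 31 vs 24: take 24 from right. Merged: [2, 3, 3, 4, 4, 7, 8, 17, 18, 24]
Append remaining from left: [31]. Merged: [2, 3, 3, 4, 4, 7, 8, 17, 18, 24, 31]

Final merged array: [2, 3, 3, 4, 4, 7, 8, 17, 18, 24, 31]
Total comparisons: 10

The merged array is [2, 3, 3, 4, 4, 7, 8, 17, 18, 24, 31], requiring 10 comparisons. The merge step runs in O(n) time where n is the total number of elements.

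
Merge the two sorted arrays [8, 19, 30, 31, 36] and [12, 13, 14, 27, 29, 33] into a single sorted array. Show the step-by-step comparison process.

Merging process:

Compare 8 vs 12: take 8 from left. Merged: [8]
Compare 19 vs 12: take 12 from right. Merged: [8, 12]
Compare 19 vs 13: take 13 from right. Merged: [8, 12, 13]
Compare 19 vs 14: take 14 from right. Merged: [8, 12, 13, 14]
Compare 19 vs 27: take 19 from left. Merged: [8, 12, 13, 14, 19]
Compare 30 vs 27: take 27 from right. Merged: [8, 12, 13, 14, 19, 27]
Compare 30 vs 29: take 29 from right. Merged: [8, 12, 13, 14, 19, 27, 29]
Compare 30 vs 33: take 30 from left. Merged: [8, 12, 13, 14, 19, 27, 29, 30]
Compare 31 vs 33: take 31 from left. Merged: [8, 12, 13, 14, 19, 27, 29, 30, 31]
Compare 36 vs 33: take 33 from right. Merged: [8, 12, 13, 14, 19, 27, 29, 30, 31, 33]
Append remaining from left: [36]. Merged: [8, 12, 13, 14, 19, 27, 29, 30, 31, 33, 36]

Final merged array: [8, 12, 13, 14, 19, 27, 29, 30, 31, 33, 36]
Total comparisons: 10

The merged array is [8, 12, 13, 14, 19, 27, 29, 30, 31, 33, 36], requiring 10 comparisons. The merge step runs in O(n) time where n is the total number of elements.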